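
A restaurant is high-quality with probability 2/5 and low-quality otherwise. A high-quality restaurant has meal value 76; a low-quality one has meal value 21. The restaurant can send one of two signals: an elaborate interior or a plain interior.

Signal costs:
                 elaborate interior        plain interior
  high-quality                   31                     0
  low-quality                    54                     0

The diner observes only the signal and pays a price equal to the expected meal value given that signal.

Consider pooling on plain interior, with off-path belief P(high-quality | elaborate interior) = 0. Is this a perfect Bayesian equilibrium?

At the pooled signal (plain interior) the diner holds the prior 2/5 and pays 2/5·76 + 3/5·21 = 43. Off-path (elaborate interior) belief 0 gives 0·76 + 1·21 = 21.
High-quality: plain interior gives 43 − 0 = 43; elaborate interior gives 21 − 31 = -10. Stays. ✓
Low-quality: plain interior gives 43 − 0 = 43; elaborate interior gives 21 − 54 = -33. Stays. ✓

Yes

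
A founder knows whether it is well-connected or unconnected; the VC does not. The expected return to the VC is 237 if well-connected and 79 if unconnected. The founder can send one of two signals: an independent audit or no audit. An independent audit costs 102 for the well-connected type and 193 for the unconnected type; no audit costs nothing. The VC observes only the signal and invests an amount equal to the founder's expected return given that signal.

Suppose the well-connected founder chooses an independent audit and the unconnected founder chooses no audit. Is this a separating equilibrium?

If types separate, audit earns payment 237 and no audit earns 79.
Well-connected: audit gives 237 − 102 = 135; no audit gives 79 − 0 = 79. No deviation. ✓
Unconnected: no audit gives 79 − 0 = 79; audit gives 237 − 193 = 44. No deviation. ✓
Both incentive constraints hold.

Yes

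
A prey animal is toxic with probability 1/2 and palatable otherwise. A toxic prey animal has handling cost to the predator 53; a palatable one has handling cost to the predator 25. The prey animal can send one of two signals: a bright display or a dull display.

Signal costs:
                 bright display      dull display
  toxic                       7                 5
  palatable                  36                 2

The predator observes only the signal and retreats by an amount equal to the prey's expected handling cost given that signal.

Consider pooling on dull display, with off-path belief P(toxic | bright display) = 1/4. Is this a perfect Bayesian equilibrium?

Yes

On the equilibrium path (dull display) the predator holds the prior 1/2 and pays 1/2·53 + 1/2·25 = 39. Off-path (bright display) belief 1/4 gives 1/4·53 + 3/4·25 = 32.
Toxic: dull display gives 39 − 5 = 34; bright display gives 32 − 7 = 25. Stays. ✓
Palatable: dull display gives 39 − 2 = 37; bright display gives 32 − 36 = -4. Stays. ✓
Beliefs are Bayes-consistent on-path and both types best-respond.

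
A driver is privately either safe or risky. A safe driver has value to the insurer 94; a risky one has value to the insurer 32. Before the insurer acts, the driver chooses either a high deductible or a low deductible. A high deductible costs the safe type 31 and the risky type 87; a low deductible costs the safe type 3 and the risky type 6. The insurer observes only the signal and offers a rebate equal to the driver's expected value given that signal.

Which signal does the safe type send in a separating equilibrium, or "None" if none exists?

Try safe → high deductible, risky → low deductible:
  If types separate, high deductible earns payment 94 and low deductible earns 32.
  Safe: high deductible gives 94 − 31 = 63; low deductible gives 32 − 3 = 29. No deviation. ✓
  Risky: low deductible gives 32 − 6 = 26; high deductible gives 94 − 87 = 7. No deviation. ✓
Both hold — the safe type sends high deductible.

high deductible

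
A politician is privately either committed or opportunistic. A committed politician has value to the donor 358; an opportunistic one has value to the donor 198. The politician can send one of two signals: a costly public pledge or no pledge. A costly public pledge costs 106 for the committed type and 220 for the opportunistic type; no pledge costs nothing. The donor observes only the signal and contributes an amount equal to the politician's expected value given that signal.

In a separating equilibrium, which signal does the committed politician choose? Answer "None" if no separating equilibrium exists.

Try committed → pledge, opportunistic → no pledge:
  If types separate, pledge earns payment 358 and no pledge earns 198.
  Committed: pledge gives 358 − 106 = 252; no pledge gives 198 − 0 = 198. No deviation. ✓
  Opportunistic: no pledge gives 198 − 0 = 198; pledge gives 358 − 220 = 138. No deviation. ✓
Both hold — the committed type sends pledge.

pledge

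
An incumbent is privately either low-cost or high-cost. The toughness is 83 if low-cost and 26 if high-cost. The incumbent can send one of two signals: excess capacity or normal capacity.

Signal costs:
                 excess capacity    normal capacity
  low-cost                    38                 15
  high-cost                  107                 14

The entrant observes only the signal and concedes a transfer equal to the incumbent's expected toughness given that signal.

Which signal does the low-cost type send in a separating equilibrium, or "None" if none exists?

excess capacity

Try low-cost → excess capacity, high-cost → normal capacity:
  If types separate, excess capacity earns payment 83 and normal capacity earns 26.
  Low-cost: excess capacity gives 83 − 38 = 45; normal capacity gives 26 − 15 = 11. No deviation. ✓
  High-cost: normal capacity gives 26 − 14 = 12; excess capacity gives 83 − 107 = -24. No deviation. ✓
Both hold — the low-cost type sends excess capacity.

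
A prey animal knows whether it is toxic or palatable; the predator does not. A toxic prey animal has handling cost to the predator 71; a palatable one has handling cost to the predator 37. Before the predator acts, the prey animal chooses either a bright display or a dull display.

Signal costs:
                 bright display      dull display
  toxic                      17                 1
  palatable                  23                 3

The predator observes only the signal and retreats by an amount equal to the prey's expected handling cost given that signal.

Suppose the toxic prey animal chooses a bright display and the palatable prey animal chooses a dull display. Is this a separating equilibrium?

No

If types separate, bright display earns payment 71 and dull display earns 37.
Toxic: bright display gives 71 − 17 = 54; dull display gives 37 − 1 = 36. No deviation. ✓
Palatable: dull display gives 37 − 3 = 34; bright display gives 71 − 23 = 48. Would deviate. ✗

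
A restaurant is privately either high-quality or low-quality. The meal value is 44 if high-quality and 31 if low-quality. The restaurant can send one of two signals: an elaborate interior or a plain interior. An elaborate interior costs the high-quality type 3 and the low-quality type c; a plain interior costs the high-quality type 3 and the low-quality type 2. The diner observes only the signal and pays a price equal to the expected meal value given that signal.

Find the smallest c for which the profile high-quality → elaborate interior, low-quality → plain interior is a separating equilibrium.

Under separation: elaborate interior → high-quality (pays 44); plain interior → low-quality (pays 31).
High-quality: 44 − 3 = 41 ≥ 31 − 3 = 28. Holds regardless of c. ✓
Low-quality: 31 − 2 ≥ 44 − c, so c ≥ 44 − 29 = 15.

15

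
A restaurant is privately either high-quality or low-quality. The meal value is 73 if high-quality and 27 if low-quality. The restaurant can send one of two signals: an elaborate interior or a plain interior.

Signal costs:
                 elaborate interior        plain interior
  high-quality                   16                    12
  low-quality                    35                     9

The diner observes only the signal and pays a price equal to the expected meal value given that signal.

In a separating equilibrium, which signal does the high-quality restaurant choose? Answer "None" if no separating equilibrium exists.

Try high-quality → elaborate interior, low-quality → plain interior:
  If types separate, elaborate interior earns payment 73 and plain interior earns 27.
  High-quality: elaborate interior gives 73 − 16 = 57; plain interior gives 27 − 12 = 15. No deviation. ✓
  Low-quality: plain interior gives 27 − 9 = 18; elaborate interior gives 73 − 35 = 38. Would deviate. ✗
Try high-quality → plain interior, low-quality → elaborate interior:
  If types separate, plain interior earns payment 73 and elaborate interior earns 27.
  High-quality: plain interior gives 73 − 12 = 61; elaborate interior gives 27 − 16 = 11. No deviation. ✓
  Low-quality: elaborate interior gives 27 − 35 = -8; plain interior gives 73 − 9 = 64. Would deviate. ✗
Neither assignment is incentive-compatible.

None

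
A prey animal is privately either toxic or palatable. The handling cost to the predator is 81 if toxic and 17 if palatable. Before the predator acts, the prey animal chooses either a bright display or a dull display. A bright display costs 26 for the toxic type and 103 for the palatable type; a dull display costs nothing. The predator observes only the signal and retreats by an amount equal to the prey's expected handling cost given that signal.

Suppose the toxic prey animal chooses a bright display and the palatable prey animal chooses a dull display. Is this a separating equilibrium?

Yes

Under separation the predator infers type exactly: bright display → toxic (pays 81), dull display → palatable (pays 17).
Toxic: bright display gives 81 − 26 = 55; dull display gives 17 − 0 = 17. No deviation. ✓
Palatable: dull display gives 17 − 0 = 17; bright display gives 81 − 103 = -22. No deviation. ✓
Both incentive constraints hold.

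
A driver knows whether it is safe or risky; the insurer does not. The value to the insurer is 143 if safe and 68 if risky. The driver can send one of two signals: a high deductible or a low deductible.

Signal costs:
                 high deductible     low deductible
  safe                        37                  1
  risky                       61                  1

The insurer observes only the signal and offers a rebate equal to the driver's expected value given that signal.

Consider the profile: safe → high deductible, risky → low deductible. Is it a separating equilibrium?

No

Under separation the insurer infers type exactly: high deductible → safe (pays 143), low deductible → risky (pays 68).
Safe: high deductible gives 143 − 37 = 106; low deductible gives 68 − 1 = 67. No deviation. ✓
Risky: low deductible gives 68 − 1 = 67; high deductible gives 143 − 61 = 82. Would deviate. ✗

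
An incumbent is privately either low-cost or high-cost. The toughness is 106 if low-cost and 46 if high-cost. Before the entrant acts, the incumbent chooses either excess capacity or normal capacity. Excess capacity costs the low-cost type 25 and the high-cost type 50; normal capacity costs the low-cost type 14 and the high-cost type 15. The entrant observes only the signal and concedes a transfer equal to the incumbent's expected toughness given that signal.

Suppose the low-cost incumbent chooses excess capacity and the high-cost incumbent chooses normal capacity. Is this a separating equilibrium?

No

If types separate, excess capacity earns payment 106 and normal capacity earns 46.
Low-cost: excess capacity gives 106 − 25 = 81; normal capacity gives 46 − 14 = 32. No deviation. ✓
High-cost: normal capacity gives 46 − 15 = 31; excess capacity gives 106 − 50 = 56. Would deviate. ✗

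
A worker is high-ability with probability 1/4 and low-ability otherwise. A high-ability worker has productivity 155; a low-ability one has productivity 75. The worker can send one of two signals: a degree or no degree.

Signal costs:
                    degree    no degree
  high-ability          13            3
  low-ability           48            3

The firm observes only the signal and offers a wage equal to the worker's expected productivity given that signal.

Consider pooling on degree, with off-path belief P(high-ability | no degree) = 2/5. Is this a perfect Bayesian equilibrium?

On the equilibrium path (degree) the firm holds the prior 1/4 and pays 1/4·155 + 3/4·75 = 95. Off-path (no degree) belief 2/5 gives 2/5·155 + 3/5·75 = 107.
High-ability: degree gives 95 − 13 = 82; no degree gives 107 − 3 = 104. Deviates. ✗
Low-ability: degree gives 95 − 48 = 47; no degree gives 107 − 3 = 104. Deviates. ✗

No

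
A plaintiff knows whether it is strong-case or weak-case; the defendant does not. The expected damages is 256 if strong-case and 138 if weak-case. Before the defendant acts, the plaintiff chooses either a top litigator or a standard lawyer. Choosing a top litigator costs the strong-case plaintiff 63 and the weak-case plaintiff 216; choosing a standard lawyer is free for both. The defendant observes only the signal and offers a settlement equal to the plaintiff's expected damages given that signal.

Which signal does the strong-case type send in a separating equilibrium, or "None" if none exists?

Try strong-case → top litigator, weak-case → standard lawyer:
  Under separation the defendant infers type exactly: top litigator → strong-case (pays 256), standard lawyer → weak-case (pays 138).
  Strong-case: top litigator gives 256 − 63 = 193; standard lawyer gives 138 − 0 = 138. No deviation. ✓
  Weak-case: standard lawyer gives 138 − 0 = 138; top litigator gives 256 − 216 = 40. No deviation. ✓
Both hold — the strong-case type sends top litigator.

top litigator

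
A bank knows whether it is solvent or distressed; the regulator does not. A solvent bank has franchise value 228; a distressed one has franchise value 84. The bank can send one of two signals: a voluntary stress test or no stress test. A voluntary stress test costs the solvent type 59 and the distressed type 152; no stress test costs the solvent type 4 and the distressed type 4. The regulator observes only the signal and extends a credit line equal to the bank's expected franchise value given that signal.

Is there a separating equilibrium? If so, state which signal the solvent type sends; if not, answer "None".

Try solvent → stress test, distressed → no stress test:
  Under separation the regulator infers type exactly: stress test → solvent (pays 228), no stress test → distressed (pays 84).
  Solvent: stress test gives 228 − 59 = 169; no stress test gives 84 − 4 = 80. No deviation. ✓
  Distressed: no stress test gives 84 − 4 = 80; stress test gives 228 − 152 = 76. No deviation. ✓
Both hold — the solvent type sends stress test.

stress test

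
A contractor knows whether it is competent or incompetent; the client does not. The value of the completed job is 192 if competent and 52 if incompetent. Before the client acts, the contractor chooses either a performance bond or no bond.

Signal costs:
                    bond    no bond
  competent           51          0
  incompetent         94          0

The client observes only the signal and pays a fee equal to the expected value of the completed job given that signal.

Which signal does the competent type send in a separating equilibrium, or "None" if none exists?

None

Try competent → bond, incompetent → no bond:
  Under separation the client infers type exactly: bond → competent (pays 192), no bond → incompetent (pays 52).
  Competent: bond gives 192 − 51 = 141; no bond gives 52 − 0 = 52. No deviation. ✓
  Incompetent: no bond gives 52 − 0 = 52; bond gives 192 − 94 = 98. Would deviate. ✗
Try competent → no bond, incompetent → bond:
  Under separation the client infers type exactly: no bond → competent (pays 192), bond → incompetent (pays 52).
  Competent: no bond gives 192 − 0 = 192; bond gives 52 − 51 = 1. No deviation. ✓
  Incompetent: bond gives 52 − 94 = -42; no bond gives 192 − 0 = 192. Would deviate. ✗
Neither assignment is incentive-compatible.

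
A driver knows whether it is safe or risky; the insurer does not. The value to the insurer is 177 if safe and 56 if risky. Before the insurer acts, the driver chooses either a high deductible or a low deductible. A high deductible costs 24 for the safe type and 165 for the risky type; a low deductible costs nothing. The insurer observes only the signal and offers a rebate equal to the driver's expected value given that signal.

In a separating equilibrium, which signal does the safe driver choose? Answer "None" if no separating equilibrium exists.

high deductible

Try safe → high deductible, risky → low deductible:
  If types separate, high deductible earns payment 177 and low deductible earns 56.
  Safe: high deductible gives 177 − 24 = 153; low deductible gives 56 − 0 = 56. No deviation. ✓
  Risky: low deductible gives 56 − 0 = 56; high deductible gives 177 − 165 = 12. No deviation. ✓
Both hold — the safe type sends high deductible.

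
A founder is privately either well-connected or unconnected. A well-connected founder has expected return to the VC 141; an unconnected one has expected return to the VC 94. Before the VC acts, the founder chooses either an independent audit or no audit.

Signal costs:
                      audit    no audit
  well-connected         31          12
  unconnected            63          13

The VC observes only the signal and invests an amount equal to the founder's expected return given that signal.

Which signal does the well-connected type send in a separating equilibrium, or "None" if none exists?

audit

Try well-connected → audit, unconnected → no audit:
  Under separation the VC infers type exactly: audit → well-connected (pays 141), no audit → unconnected (pays 94).
  Well-connected: audit gives 141 − 31 = 110; no audit gives 94 − 12 = 82. No deviation. ✓
  Unconnected: no audit gives 94 − 13 = 81; audit gives 141 − 63 = 78. No deviation. ✓
Both hold — the well-connected type sends audit.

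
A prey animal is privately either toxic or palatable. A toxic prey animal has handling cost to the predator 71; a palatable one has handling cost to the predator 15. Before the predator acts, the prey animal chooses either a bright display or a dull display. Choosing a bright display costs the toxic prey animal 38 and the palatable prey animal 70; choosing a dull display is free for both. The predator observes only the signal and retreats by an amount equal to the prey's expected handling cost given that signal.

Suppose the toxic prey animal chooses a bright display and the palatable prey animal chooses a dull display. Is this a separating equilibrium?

If types separate, bright display earns payment 71 and dull display earns 15.
Toxic: bright display gives 71 − 38 = 33; dull display gives 15 − 0 = 15. No deviation. ✓
Palatable: dull display gives 15 − 0 = 15; bright display gives 71 − 70 = 1. No deviation. ✓
Both incentive constraints hold.

Yes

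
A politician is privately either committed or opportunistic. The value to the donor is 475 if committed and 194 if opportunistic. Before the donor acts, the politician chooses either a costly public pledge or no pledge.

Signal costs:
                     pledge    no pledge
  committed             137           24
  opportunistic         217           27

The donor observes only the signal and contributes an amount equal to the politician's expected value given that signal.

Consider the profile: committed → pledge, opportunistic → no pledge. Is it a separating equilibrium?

No

Under separation the donor infers type exactly: pledge → committed (pays 475), no pledge → opportunistic (pays 194).
Committed: pledge gives 475 − 137 = 338; no pledge gives 194 − 24 = 170. No deviation. ✓
Opportunistic: no pledge gives 194 − 27 = 167; pledge gives 475 − 217 = 258. Would deviate. ✗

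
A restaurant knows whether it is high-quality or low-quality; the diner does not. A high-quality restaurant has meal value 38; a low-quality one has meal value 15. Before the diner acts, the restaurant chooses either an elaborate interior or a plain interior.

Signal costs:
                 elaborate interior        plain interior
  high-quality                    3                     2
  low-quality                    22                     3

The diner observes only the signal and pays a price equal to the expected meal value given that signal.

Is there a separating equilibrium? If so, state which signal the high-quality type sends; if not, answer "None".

None

Try high-quality → elaborate interior, low-quality → plain interior:
  If types separate, elaborate interior earns payment 38 and plain interior earns 15.
  High-quality: elaborate interior gives 38 − 3 = 35; plain interior gives 15 − 2 = 13. No deviation. ✓
  Low-quality: plain interior gives 15 − 3 = 12; elaborate interior gives 38 − 22 = 16. Would deviate. ✗
Try high-quality → plain interior, low-quality → elaborate interior:
  If types separate, plain interior earns payment 38 and elaborate interior earns 15.
  High-quality: plain interior gives 38 − 2 = 36; elaborate interior gives 15 − 3 = 12. No deviation. ✓
  Low-quality: elaborate interior gives 15 − 22 = -7; plain interior gives 38 − 3 = 35. Would deviate. ✗
Neither assignment is incentive-compatible.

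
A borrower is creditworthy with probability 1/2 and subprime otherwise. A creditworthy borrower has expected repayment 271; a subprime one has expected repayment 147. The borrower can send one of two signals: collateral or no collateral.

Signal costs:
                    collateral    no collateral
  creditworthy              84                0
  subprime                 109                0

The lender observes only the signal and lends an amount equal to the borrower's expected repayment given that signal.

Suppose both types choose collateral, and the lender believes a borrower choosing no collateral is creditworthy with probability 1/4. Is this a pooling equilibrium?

No

On the equilibrium path (collateral) the lender holds the prior 1/2 and pays 1/2·271 + 1/2·147 = 209. Off-path (no collateral) belief 1/4 gives 1/4·271 + 3/4·147 = 178.
Creditworthy: collateral gives 209 − 84 = 125; no collateral gives 178 − 0 = 178. Deviates. ✗
Subprime: collateral gives 209 − 109 = 100; no collateral gives 178 − 0 = 178. Deviates. ✗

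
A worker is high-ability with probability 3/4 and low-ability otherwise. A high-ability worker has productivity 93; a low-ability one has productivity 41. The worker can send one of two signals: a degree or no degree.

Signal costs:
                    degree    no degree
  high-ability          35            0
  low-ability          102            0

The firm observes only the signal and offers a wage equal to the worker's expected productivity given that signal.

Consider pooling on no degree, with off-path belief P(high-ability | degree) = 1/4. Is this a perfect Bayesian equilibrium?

At the pooled signal (no degree) the firm holds the prior 3/4 and pays 3/4·93 + 1/4·41 = 80. Off-path (degree) belief 1/4 gives 1/4·93 + 3/4·41 = 54.
High-ability: no degree gives 80 − 0 = 80; degree gives 54 − 35 = 19. Stays. ✓
Low-ability: no degree gives 80 − 0 = 80; degree gives 54 − 102 = -48. Stays. ✓

Yes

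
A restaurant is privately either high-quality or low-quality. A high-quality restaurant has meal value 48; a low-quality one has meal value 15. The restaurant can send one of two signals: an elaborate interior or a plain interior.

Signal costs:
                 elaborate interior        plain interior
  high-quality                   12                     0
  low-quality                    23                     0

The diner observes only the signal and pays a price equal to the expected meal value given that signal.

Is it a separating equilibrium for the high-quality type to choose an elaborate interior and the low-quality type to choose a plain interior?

If types separate, elaborate interior earns payment 48 and plain interior earns 15.
High-quality: elaborate interior gives 48 − 12 = 36; plain interior gives 15 − 0 = 15. No deviation. ✓
Low-quality: plain interior gives 15 − 0 = 15; elaborate interior gives 48 − 23 = 25. Would deviate. ✗

No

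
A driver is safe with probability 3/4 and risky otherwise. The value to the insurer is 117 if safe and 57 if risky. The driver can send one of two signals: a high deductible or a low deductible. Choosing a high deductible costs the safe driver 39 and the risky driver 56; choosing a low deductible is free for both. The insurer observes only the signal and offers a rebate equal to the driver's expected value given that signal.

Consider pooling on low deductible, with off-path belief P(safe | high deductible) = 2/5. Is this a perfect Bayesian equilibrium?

On the equilibrium path (low deductible) the insurer holds the prior 3/4 and pays 3/4·117 + 1/4·57 = 102. Off-path (high deductible) belief 2/5 gives 2/5·117 + 3/5·57 = 81.
Safe: low deductible gives 102 − 0 = 102; high deductible gives 81 − 39 = 42. Stays. ✓
Risky: low deductible gives 102 − 0 = 102; high deductible gives 81 − 56 = 25. Stays. ✓
Beliefs are Bayes-consistent on-path and both types best-respond.

Yes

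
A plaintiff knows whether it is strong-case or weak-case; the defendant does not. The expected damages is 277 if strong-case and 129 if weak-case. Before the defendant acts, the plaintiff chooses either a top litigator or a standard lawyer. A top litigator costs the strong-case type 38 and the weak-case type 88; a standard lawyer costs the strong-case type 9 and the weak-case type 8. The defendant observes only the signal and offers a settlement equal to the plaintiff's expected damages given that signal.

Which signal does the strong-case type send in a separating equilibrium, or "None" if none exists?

None

Try strong-case → top litigator, weak-case → standard lawyer:
  If types separate, top litigator earns payment 277 and standard lawyer earns 129.
  Strong-case: top litigator gives 277 − 38 = 239; standard lawyer gives 129 − 9 = 120. No deviation. ✓
  Weak-case: standard lawyer gives 129 − 8 = 121; top litigator gives 277 − 88 = 189. Would deviate. ✗
Try strong-case → standard lawyer, weak-case → top litigator:
  If types separate, standard lawyer earns payment 277 and top litigator earns 129.
  Strong-case: standard lawyer gives 277 − 9 = 268; top litigator gives 129 − 38 = 91. No deviation. ✓
  Weak-case: top litigator gives 129 − 88 = 41; standard lawyer gives 277 − 8 = 269. Would deviate. ✗
Neither assignment is incentive-compatible.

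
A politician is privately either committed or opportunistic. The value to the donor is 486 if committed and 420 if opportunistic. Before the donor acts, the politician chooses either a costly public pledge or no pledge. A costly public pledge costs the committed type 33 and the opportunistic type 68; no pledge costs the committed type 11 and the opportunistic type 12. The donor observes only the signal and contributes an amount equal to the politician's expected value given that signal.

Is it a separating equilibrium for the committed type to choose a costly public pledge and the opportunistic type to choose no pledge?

No

Under separation the donor infers type exactly: pledge → committed (pays 486), no pledge → opportunistic (pays 420).
Committed: pledge gives 486 − 33 = 453; no pledge gives 420 − 11 = 409. No deviation. ✓
Opportunistic: no pledge gives 420 − 12 = 408; pledge gives 486 − 68 = 418. Would deviate. ✗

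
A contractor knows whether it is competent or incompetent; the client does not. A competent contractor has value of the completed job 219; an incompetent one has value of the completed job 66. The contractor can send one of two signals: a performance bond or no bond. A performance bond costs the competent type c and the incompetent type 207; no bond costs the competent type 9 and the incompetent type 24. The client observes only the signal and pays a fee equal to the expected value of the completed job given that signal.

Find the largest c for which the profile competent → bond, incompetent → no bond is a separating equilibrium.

Under separation: bond → competent (pays 219); no bond → incompetent (pays 66).
Incompetent: 66 − 24 = 42 ≥ 219 − 207 = 12. Holds regardless of c. ✓
Competent: 219 − c ≥ 66 − 9, so c ≤ 219 − 57 = 162.

162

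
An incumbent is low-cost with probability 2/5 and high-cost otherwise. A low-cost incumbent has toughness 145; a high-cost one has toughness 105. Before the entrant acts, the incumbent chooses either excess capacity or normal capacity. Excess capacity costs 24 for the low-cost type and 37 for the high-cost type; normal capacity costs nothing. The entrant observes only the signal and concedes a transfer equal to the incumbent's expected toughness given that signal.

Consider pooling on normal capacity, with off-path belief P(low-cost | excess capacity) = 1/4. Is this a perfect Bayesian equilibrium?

Yes

On the equilibrium path (normal capacity) the entrant holds the prior 2/5 and pays 2/5·145 + 3/5·105 = 121. Off-path (excess capacity) belief 1/4 gives 1/4·145 + 3/4·105 = 115.
Low-cost: normal capacity gives 121 − 0 = 121; excess capacity gives 115 − 24 = 91. Stays. ✓
High-cost: normal capacity gives 121 − 0 = 121; excess capacity gives 115 − 37 = 78. Stays. ✓
Beliefs are Bayes-consistent on-path and both types best-respond.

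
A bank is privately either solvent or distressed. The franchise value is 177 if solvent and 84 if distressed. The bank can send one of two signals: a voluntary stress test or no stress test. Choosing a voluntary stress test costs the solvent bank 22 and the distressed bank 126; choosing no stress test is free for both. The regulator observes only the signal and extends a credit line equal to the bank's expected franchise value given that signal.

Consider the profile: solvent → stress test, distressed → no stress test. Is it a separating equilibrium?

Yes

If types separate, stress test earns payment 177 and no stress test earns 84.
Solvent: stress test gives 177 − 22 = 155; no stress test gives 84 − 0 = 84. No deviation. ✓
Distressed: no stress test gives 84 − 0 = 84; stress test gives 177 − 126 = 51. No deviation. ✓
Both incentive constraints hold.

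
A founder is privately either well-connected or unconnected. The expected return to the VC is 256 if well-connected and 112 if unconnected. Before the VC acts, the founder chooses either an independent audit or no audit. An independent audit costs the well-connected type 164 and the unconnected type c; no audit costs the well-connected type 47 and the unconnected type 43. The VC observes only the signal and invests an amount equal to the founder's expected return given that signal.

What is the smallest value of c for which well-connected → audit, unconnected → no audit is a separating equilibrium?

Under separation: audit → well-connected (pays 256); no audit → unconnected (pays 112).
Well-connected: 256 − 164 = 92 ≥ 112 − 47 = 65. Holds regardless of c. ✓
Unconnected: 112 − 43 ≥ 256 − c, so c ≥ 256 − 69 = 187.

187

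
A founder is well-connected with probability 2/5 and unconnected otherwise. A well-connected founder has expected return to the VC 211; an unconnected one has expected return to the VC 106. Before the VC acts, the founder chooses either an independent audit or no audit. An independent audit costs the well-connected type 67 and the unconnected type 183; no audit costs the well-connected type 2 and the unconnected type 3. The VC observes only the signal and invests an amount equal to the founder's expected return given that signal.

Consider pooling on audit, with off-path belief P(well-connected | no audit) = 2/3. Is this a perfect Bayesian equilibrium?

At the pooled signal (audit) the VC holds the prior 2/5 and pays 2/5·211 + 3/5·106 = 148. Off-path (no audit) belief 2/3 gives 2/3·211 + 1/3·106 = 176.
Well-connected: audit gives 148 − 67 = 81; no audit gives 176 − 2 = 174. Deviates. ✗
Unconnected: audit gives 148 − 183 = -35; no audit gives 176 − 3 = 173. Deviates. ✗

No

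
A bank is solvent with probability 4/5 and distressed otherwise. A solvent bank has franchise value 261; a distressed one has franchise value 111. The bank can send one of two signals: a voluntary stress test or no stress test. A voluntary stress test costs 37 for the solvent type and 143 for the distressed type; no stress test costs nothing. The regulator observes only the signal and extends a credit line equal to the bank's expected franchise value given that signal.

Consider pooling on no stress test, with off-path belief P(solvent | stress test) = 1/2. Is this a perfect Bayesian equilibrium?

Yes

On the equilibrium path (no stress test) the regulator holds the prior 4/5 and pays 4/5·261 + 1/5·111 = 231. Off-path (stress test) belief 1/2 gives 1/2·261 + 1/2·111 = 186.
Solvent: no stress test gives 231 − 0 = 231; stress test gives 186 − 37 = 149. Stays. ✓
Distressed: no stress test gives 231 − 0 = 231; stress test gives 186 − 143 = 43. Stays. ✓
Beliefs are Bayes-consistent on-path and both types best-respond.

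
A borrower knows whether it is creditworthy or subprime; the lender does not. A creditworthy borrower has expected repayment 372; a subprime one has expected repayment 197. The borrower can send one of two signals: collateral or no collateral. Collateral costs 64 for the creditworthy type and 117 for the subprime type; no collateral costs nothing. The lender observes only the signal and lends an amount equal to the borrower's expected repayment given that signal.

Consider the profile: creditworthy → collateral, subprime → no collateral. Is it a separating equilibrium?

No

If types separate, collateral earns payment 372 and no collateral earns 197.
Creditworthy: collateral gives 372 − 64 = 308; no collateral gives 197 − 0 = 197. No deviation. ✓
Subprime: no collateral gives 197 − 0 = 197; collateral gives 372 − 117 = 255. Would deviate. ✗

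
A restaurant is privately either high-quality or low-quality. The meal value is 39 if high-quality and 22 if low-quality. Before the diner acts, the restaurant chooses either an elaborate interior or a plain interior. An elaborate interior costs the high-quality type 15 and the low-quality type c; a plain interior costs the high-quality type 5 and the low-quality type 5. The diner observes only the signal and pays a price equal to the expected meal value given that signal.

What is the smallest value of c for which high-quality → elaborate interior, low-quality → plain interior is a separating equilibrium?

Under separation: elaborate interior → high-quality (pays 39); plain interior → low-quality (pays 22).
High-quality: 39 − 15 = 24 ≥ 22 − 5 = 17. Holds regardless of c. ✓
Low-quality: 22 − 5 ≥ 39 − c, so c ≥ 39 − 17 = 22.

22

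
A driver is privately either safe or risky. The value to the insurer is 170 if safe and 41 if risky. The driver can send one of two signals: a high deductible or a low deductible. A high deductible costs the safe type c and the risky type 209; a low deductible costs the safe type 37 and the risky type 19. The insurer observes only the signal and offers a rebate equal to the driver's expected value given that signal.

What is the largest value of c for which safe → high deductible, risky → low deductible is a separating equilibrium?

Under separation: high deductible → safe (pays 170); low deductible → risky (pays 41).
Risky: 41 − 19 = 22 ≥ 170 − 209 = -39. Holds regardless of c. ✓
Safe: 170 − c ≥ 41 − 37, so c ≤ 170 − 4 = 166.

166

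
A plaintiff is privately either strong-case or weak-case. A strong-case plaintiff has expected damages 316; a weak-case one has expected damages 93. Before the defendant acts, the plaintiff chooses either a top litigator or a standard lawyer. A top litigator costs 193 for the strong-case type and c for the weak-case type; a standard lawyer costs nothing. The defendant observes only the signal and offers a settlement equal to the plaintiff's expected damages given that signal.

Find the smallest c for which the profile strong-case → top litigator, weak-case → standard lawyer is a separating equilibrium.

Under separation: top litigator → strong-case (pays 316); standard lawyer → weak-case (pays 93).
Strong-case: 316 − 193 = 123 ≥ 93 − 0 = 93. Holds regardless of c. ✓
Weak-case: 93 − 0 ≥ 316 − c, so c ≥ 316 − 93 = 223.

223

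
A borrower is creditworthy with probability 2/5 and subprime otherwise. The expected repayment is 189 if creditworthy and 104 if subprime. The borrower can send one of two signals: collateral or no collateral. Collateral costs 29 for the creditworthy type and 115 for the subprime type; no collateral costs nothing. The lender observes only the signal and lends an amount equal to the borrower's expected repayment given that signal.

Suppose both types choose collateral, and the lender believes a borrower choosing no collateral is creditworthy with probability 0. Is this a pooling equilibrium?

No

At the pooled signal (collateral) the lender holds the prior 2/5 and pays 2/5·189 + 3/5·104 = 138. Off-path (no collateral) belief 0 gives 0·189 + 1·104 = 104.
Creditworthy: collateral gives 138 − 29 = 109; no collateral gives 104 − 0 = 104. Stays. ✓
Subprime: collateral gives 138 − 115 = 23; no collateral gives 104 − 0 = 104. Deviates. ✗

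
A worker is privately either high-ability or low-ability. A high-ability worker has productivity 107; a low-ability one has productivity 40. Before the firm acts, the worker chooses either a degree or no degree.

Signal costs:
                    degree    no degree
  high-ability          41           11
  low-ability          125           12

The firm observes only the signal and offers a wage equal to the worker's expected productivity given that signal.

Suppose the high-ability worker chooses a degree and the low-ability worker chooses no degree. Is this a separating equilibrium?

Yes

If types separate, degree earns payment 107 and no degree earns 40.
High-ability: degree gives 107 − 41 = 66; no degree gives 40 − 11 = 29. No deviation. ✓
Low-ability: no degree gives 40 − 12 = 28; degree gives 107 − 125 = -18. No deviation. ✓
Both incentive constraints hold.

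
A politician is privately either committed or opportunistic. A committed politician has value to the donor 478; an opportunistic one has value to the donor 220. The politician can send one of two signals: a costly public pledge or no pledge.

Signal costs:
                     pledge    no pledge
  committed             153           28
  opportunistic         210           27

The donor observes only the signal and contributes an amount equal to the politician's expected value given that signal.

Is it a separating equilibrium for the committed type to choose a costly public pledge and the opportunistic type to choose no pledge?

No

Under separation the donor infers type exactly: pledge → committed (pays 478), no pledge → opportunistic (pays 220).
Committed: pledge gives 478 − 153 = 325; no pledge gives 220 − 28 = 192. No deviation. ✓
Opportunistic: no pledge gives 220 − 27 = 193; pledge gives 478 − 210 = 268. Would deviate. ✗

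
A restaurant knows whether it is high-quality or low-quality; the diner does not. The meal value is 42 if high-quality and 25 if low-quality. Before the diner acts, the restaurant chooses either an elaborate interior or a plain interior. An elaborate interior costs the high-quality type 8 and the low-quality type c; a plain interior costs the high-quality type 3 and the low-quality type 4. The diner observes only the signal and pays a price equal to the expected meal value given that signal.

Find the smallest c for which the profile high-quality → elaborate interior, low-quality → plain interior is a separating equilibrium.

21

Under separation: elaborate interior → high-quality (pays 42); plain interior → low-quality (pays 25).
High-quality: 42 − 8 = 34 ≥ 25 − 3 = 22. Holds regardless of c. ✓
Low-quality: 25 − 4 ≥ 42 − c, so c ≥ 42 − 21 = 21.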